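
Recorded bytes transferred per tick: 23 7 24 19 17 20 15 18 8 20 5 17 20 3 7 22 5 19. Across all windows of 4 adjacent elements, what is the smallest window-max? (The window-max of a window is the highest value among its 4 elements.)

Each size-4 window and its max:
[23, 7, 24, 19] → max 24
[7, 24, 19, 17] → max 24
[24, 19, 17, 20] → max 24
[19, 17, 20, 15] → max 20
[17, 20, 15, 18] → max 20
[20, 15, 18, 8] → max 20
[15, 18, 8, 20] → max 20
[18, 8, 20, 5] → max 20
[8, 20, 5, 17] → max 20
[20, 5, 17, 20] → max 20
[5, 17, 20, 3] → max 20
[17, 20, 3, 7] → max 20
[20, 3, 7, 22] → max 22
[3, 7, 22, 5] → max 22
[7, 22, 5, 19] → max 22
Smallest of these is 20.

20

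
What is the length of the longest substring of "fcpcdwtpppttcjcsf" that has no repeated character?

5

[f] len 1
[f, c] len 2
[f, c, p] len 3
[p, c] len 2
[p, c, d] len 3
[p, c, d, w] len 4
[p, c, d, w, t] len 5
[c, d, w, t, p] len 5
[p] len 1
[p] len 1
[p, t] len 2
[t] len 1
[t, c] len 2
[t, c, j] len 3
[j, c] len 2
[j, c, s] len 3
[j, c, s, f] len 4
Longest all-distinct length: 5.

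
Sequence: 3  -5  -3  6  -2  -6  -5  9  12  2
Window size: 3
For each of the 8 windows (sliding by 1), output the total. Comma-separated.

(3, -5, -3) → sum -5
(-5, -3, 6) → sum -2
(-3, 6, -2) → sum 1
(6, -2, -6) → sum -2
(-2, -6, -5) → sum -13
(-6, -5, 9) → sum -2
(-5, 9, 12) → sum 16
(9, 12, 2) → sum 23

-5, -2, 1, -2, -13, -2, 16, 23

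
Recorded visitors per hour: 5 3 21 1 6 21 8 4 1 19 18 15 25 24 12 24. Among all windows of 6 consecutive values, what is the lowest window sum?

41

Each size-6 window and its sum:
[5, 3, 21, 1, 6, 21] → sum 57
[3, 21, 1, 6, 21, 8] → sum 60
[21, 1, 6, 21, 8, 4] → sum 61
[1, 6, 21, 8, 4, 1] → sum 41
[6, 21, 8, 4, 1, 19] → sum 59
[21, 8, 4, 1, 19, 18] → sum 71
[8, 4, 1, 19, 18, 15] → sum 65
[4, 1, 19, 18, 15, 25] → sum 82
[1, 19, 18, 15, 25, 24] → sum 102
[19, 18, 15, 25, 24, 12] → sum 113
[18, 15, 25, 24, 12, 24] → sum 118
Lowest of these is 41.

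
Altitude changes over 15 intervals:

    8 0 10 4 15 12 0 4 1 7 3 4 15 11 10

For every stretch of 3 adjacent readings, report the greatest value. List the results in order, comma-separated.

8 0 10 → max 10
0 10 4 → max 10
10 4 15 → max 15
4 15 12 → max 15
15 12 0 → max 15
12 0 4 → max 12
0 4 1 → max 4
4 1 7 → max 7
1 7 3 → max 7
7 3 4 → max 7
3 4 15 → max 15
4 15 11 → max 15
15 11 10 → max 15

10, 10, 15, 15, 15, 12, 4, 7, 7, 7, 15, 15, 15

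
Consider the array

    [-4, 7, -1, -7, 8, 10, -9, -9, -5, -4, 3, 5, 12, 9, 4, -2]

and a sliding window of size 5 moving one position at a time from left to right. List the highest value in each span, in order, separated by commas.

8, 10, 10, 10, 10, 10, 3, 5, 12, 12, 12, 12

-4 7 -1 -7 8 → max 8
7 -1 -7 8 10 → max 10
-1 -7 8 10 -9 → max 10
-7 8 10 -9 -9 → max 10
8 10 -9 -9 -5 → max 10
10 -9 -9 -5 -4 → max 10
-9 -9 -5 -4 3 → max 3
-9 -5 -4 3 5 → max 5
-5 -4 3 5 12 → max 12
-4 3 5 12 9 → max 12
3 5 12 9 4 → max 12
5 12 9 4 -2 → max 12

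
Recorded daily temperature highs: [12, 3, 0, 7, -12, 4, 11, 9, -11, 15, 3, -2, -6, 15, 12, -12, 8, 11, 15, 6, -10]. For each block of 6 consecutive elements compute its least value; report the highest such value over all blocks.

-6

12 3 0 7 -12 4 → min -12
3 0 7 -12 4 11 → min -12
0 7 -12 4 11 9 → min -12
7 -12 4 11 9 -11 → min -12
-12 4 11 9 -11 15 → min -12
4 11 9 -11 15 3 → min -11
11 9 -11 15 3 -2 → min -11
9 -11 15 3 -2 -6 → min -11
-11 15 3 -2 -6 15 → min -11
15 3 -2 -6 15 12 → min -6
3 -2 -6 15 12 -12 → min -12
-2 -6 15 12 -12 8 → min -12
-6 15 12 -12 8 11 → min -12
15 12 -12 8 11 15 → min -12
12 -12 8 11 15 6 → min -12
-12 8 11 15 6 -10 → min -12
Highest of these is -6.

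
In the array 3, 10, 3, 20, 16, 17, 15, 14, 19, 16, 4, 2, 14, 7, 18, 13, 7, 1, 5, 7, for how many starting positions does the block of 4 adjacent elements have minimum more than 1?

[3, 10, 3, 20] → min 3  > 1 ✓
[10, 3, 20, 16] → min 3  > 1 ✓
[3, 20, 16, 17] → min 3  > 1 ✓
[20, 16, 17, 15] → min 15  > 1 ✓
[16, 17, 15, 14] → min 14  > 1 ✓
[17, 15, 14, 19] → min 14  > 1 ✓
[15, 14, 19, 16] → min 14  > 1 ✓
[14, 19, 16, 4] → min 4  > 1 ✓
[19, 16, 4, 2] → min 2  > 1 ✓
[16, 4, 2, 14] → min 2  > 1 ✓
[4, 2, 14, 7] → min 2  > 1 ✓
[2, 14, 7, 18] → min 2  > 1 ✓
[14, 7, 18, 13] → min 7  > 1 ✓
[7, 18, 13, 7] → min 7  > 1 ✓
[18, 13, 7, 1] → min 1
[13, 7, 1, 5] → min 1
[7, 1, 5, 7] → min 1
14 windows satisfy the condition.

14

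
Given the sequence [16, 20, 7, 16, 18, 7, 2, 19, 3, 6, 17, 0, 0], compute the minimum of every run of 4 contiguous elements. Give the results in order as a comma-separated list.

7, 7, 7, 2, 2, 2, 2, 3, 0, 0

(16, 20, 7, 16) → min 7
(20, 7, 16, 18) → min 7
(7, 16, 18, 7) → min 7
(16, 18, 7, 2) → min 2
(18, 7, 2, 19) → min 2
(7, 2, 19, 3) → min 2
(2, 19, 3, 6) → min 2
(19, 3, 6, 17) → min 3
(3, 6, 17, 0) → min 0
(6, 17, 0, 0) → min 0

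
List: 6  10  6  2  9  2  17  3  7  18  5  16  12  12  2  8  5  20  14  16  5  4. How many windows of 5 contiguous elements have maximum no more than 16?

(6, 10, 6, 2, 9) → max 10  ≤ 16 ✓
(10, 6, 2, 9, 2) → max 10  ≤ 16 ✓
(6, 2, 9, 2, 17) → max 17
(2, 9, 2, 17, 3) → max 17
(9, 2, 17, 3, 7) → max 17
(2, 17, 3, 7, 18) → max 18
(17, 3, 7, 18, 5) → max 18
(3, 7, 18, 5, 16) → max 18
(7, 18, 5, 16, 12) → max 18
(18, 5, 16, 12, 12) → max 18
(5, 16, 12, 12, 2) → max 16  ≤ 16 ✓
(16, 12, 12, 2, 8) → max 16  ≤ 16 ✓
(12, 12, 2, 8, 5) → max 12  ≤ 16 ✓
(12, 2, 8, 5, 20) → max 20
(2, 8, 5, 20, 14) → max 20
(8, 5, 20, 14, 16) → max 20
(5, 20, 14, 16, 5) → max 20
(20, 14, 16, 5, 4) → max 20
5 windows satisfy the condition.

5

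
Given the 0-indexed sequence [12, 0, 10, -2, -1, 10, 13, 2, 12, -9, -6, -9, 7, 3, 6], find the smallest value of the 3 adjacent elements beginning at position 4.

Elements at indices 4..6: -1, 10, 13
min(-1, 10, 13) = -1

-1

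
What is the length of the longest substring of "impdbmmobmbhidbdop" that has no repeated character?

5

[i] len 1
[i, m] len 2
[i, m, p] len 3
[i, m, p, d] len 4
[i, m, p, d, b] len 5
[p, d, b, m] len 4
[m] len 1
[m, o] len 2
[m, o, b] len 3
[o, b, m] len 3
[m, b] len 2
[m, b, h] len 3
[m, b, h, i] len 4
[m, b, h, i, d] len 5
[h, i, d, b] len 4
[b, d] len 2
[b, d, o] len 3
[b, d, o, p] len 4
Longest all-distinct length: 5.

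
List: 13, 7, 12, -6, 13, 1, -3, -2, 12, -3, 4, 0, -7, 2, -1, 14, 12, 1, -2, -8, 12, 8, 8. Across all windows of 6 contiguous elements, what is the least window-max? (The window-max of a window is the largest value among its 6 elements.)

[13, 7, 12, -6, 13, 1] → max 13
[7, 12, -6, 13, 1, -3] → max 13
[12, -6, 13, 1, -3, -2] → max 13
[-6, 13, 1, -3, -2, 12] → max 13
[13, 1, -3, -2, 12, -3] → max 13
[1, -3, -2, 12, -3, 4] → max 12
[-3, -2, 12, -3, 4, 0] → max 12
[-2, 12, -3, 4, 0, -7] → max 12
[12, -3, 4, 0, -7, 2] → max 12
[-3, 4, 0, -7, 2, -1] → max 4
[4, 0, -7, 2, -1, 14] → max 14
[0, -7, 2, -1, 14, 12] → max 14
[-7, 2, -1, 14, 12, 1] → max 14
[2, -1, 14, 12, 1, -2] → max 14
[-1, 14, 12, 1, -2, -8] → max 14
[14, 12, 1, -2, -8, 12] → max 14
[12, 1, -2, -8, 12, 8] → max 12
[1, -2, -8, 12, 8, 8] → max 12
Least of these is 4.

4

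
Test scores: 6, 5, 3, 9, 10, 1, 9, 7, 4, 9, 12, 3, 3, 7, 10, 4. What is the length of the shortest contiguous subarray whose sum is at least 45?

add 6: running sum 6 < 45
add 5: running sum 11 < 45
add 3: running sum 14 < 45
add 9: running sum 23 < 45
add 10: running sum 33 < 45
add 1: running sum 34 < 45
add 9: running sum 43 < 45
add 7: shortest ending here [6, 5, 3, 9, 10, 1, 9, 7] sum 50, len 8
add 4: shortest ending here [5, 3, 9, 10, 1, 9, 7, 4] sum 48, len 8
add 9: shortest ending here [9, 10, 1, 9, 7, 4, 9] sum 49, len 7
add 12: shortest ending here [10, 1, 9, 7, 4, 9, 12] sum 52, len 7
add 3: shortest ending here [1, 9, 7, 4, 9, 12, 3] sum 45, len 7
add 3: shortest ending here [9, 7, 4, 9, 12, 3, 3] sum 47, len 7
add 7: shortest ending here [7, 4, 9, 12, 3, 3, 7] sum 45, len 7
add 10: shortest ending here [4, 9, 12, 3, 3, 7, 10] sum 48, len 7
add 4: shortest ending here [9, 12, 3, 3, 7, 10, 4] sum 48, len 7
Shortest qualifying length: 7.

7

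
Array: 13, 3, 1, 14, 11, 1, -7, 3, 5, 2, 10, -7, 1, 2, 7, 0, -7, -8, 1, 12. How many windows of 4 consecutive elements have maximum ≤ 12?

13

(13, 3, 1, 14) → max 14
(3, 1, 14, 11) → max 14
(1, 14, 11, 1) → max 14
(14, 11, 1, -7) → max 14
(11, 1, -7, 3) → max 11  ≤ 12 ✓
(1, -7, 3, 5) → max 5  ≤ 12 ✓
(-7, 3, 5, 2) → max 5  ≤ 12 ✓
(3, 5, 2, 10) → max 10  ≤ 12 ✓
(5, 2, 10, -7) → max 10  ≤ 12 ✓
(2, 10, -7, 1) → max 10  ≤ 12 ✓
(10, -7, 1, 2) → max 10  ≤ 12 ✓
(-7, 1, 2, 7) → max 7  ≤ 12 ✓
(1, 2, 7, 0) → max 7  ≤ 12 ✓
(2, 7, 0, -7) → max 7  ≤ 12 ✓
(7, 0, -7, -8) → max 7  ≤ 12 ✓
(0, -7, -8, 1) → max 1  ≤ 12 ✓
(-7, -8, 1, 12) → max 12  ≤ 12 ✓
13 windows satisfy the condition.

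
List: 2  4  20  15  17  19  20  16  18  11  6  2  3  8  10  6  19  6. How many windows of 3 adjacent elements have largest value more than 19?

[2, 4, 20] → max 20  > 19 ✓
[4, 20, 15] → max 20  > 19 ✓
[20, 15, 17] → max 20  > 19 ✓
[15, 17, 19] → max 19
[17, 19, 20] → max 20  > 19 ✓
[19, 20, 16] → max 20  > 19 ✓
[20, 16, 18] → max 20  > 19 ✓
[16, 18, 11] → max 18
[18, 11, 6] → max 18
[11, 6, 2] → max 11
[6, 2, 3] → max 6
[2, 3, 8] → max 8
[3, 8, 10] → max 10
[8, 10, 6] → max 10
[10, 6, 19] → max 19
[6, 19, 6] → max 19
6 windows satisfy the condition.

6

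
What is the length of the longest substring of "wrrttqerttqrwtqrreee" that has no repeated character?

add w: [w] len 1
add r: [w, r] len 2
add r (repeat r, move left end past it): [r] len 1
add t: [r, t] len 2
add t (repeat t, move left end past it): [t] len 1
add q: [t, q] len 2
add e: [t, q, e] len 3
add r: [t, q, e, r] len 4
add t (repeat t, move left end past it): [q, e, r, t] len 4
add t (repeat t, move left end past it): [t] len 1
add q: [t, q] len 2
add r: [t, q, r] len 3
add w: [t, q, r, w] len 4
add t (repeat t, move left end past it): [q, r, w, t] len 4
add q (repeat q, move left end past it): [r, w, t, q] len 4
add r (repeat r, move left end past it): [w, t, q, r] len 4
add r (repeat r, move left end past it): [r] len 1
add e: [r, e] len 2
add e (repeat e, move left end past it): [e] len 1
add e (repeat e, move left end past it): [e] len 1
Longest all-distinct length: 4.

4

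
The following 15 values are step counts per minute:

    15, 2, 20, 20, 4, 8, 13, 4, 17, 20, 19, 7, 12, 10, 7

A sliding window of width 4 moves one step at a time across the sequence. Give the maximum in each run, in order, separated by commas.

(15, 2, 20, 20) → max 20
(2, 20, 20, 4) → max 20
(20, 20, 4, 8) → max 20
(20, 4, 8, 13) → max 20
(4, 8, 13, 4) → max 13
(8, 13, 4, 17) → max 17
(13, 4, 17, 20) → max 20
(4, 17, 20, 19) → max 20
(17, 20, 19, 7) → max 20
(20, 19, 7, 12) → max 20
(19, 7, 12, 10) → max 19
(7, 12, 10, 7) → max 12

20, 20, 20, 20, 13, 17, 20, 20, 20, 20, 19, 12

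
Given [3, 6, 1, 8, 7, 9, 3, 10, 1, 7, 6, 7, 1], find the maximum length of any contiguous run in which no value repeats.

add 3: [3] len 1
add 6: [3, 6] len 2
add 1: [3, 6, 1] len 3
add 8: [3, 6, 1, 8] len 4
add 7: [3, 6, 1, 8, 7] len 5
add 9: [3, 6, 1, 8, 7, 9] len 6
add 3 (repeat 3, move left end past it): [6, 1, 8, 7, 9, 3] len 6
add 10: [6, 1, 8, 7, 9, 3, 10] len 7
add 1 (repeat 1, move left end past it): [8, 7, 9, 3, 10, 1] len 6
add 7 (repeat 7, move left end past it): [9, 3, 10, 1, 7] len 5
add 6: [9, 3, 10, 1, 7, 6] len 6
add 7 (repeat 7, move left end past it): [6, 7] len 2
add 1: [6, 7, 1] len 3
Longest all-distinct length: 7.

7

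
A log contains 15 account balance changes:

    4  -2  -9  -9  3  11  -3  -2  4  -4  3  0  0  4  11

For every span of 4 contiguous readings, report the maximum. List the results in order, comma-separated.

(4, -2, -9, -9) → max 4
(-2, -9, -9, 3) → max 3
(-9, -9, 3, 11) → max 11
(-9, 3, 11, -3) → max 11
(3, 11, -3, -2) → max 11
(11, -3, -2, 4) → max 11
(-3, -2, 4, -4) → max 4
(-2, 4, -4, 3) → max 4
(4, -4, 3, 0) → max 4
(-4, 3, 0, 0) → max 3
(3, 0, 0, 4) → max 4
(0, 0, 4, 11) → max 11

4, 3, 11, 11, 11, 11, 4, 4, 4, 3, 4, 11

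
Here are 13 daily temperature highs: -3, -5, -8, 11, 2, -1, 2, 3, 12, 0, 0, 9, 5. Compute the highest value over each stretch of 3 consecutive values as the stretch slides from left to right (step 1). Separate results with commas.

-3, 11, 11, 11, 2, 3, 12, 12, 12, 9, 9

(-3, -5, -8) → max -3
(-5, -8, 11) → max 11
(-8, 11, 2) → max 11
(11, 2, -1) → max 11
(2, -1, 2) → max 2
(-1, 2, 3) → max 3
(2, 3, 12) → max 12
(3, 12, 0) → max 12
(12, 0, 0) → max 12
(0, 0, 9) → max 9
(0, 9, 5) → max 9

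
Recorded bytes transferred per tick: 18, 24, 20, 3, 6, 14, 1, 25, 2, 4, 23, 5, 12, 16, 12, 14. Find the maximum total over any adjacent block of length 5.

Window sums for each of the 12 positions:
[18, 24, 20, 3, 6] → sum 71
[24, 20, 3, 6, 14] → sum 67
[20, 3, 6, 14, 1] → sum 44
[3, 6, 14, 1, 25] → sum 49
[6, 14, 1, 25, 2] → sum 48
[14, 1, 25, 2, 4] → sum 46
[1, 25, 2, 4, 23] → sum 55
[25, 2, 4, 23, 5] → sum 59
[2, 4, 23, 5, 12] → sum 46
[4, 23, 5, 12, 16] → sum 60
[23, 5, 12, 16, 12] → sum 68
[5, 12, 16, 12, 14] → sum 59
Maximum of these is 71.

71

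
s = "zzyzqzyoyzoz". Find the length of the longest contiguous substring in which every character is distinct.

[z] len 1
[z] len 1
[z, y] len 2
[y, z] len 2
[y, z, q] len 3
[q, z] len 2
[q, z, y] len 3
[q, z, y, o] len 4
[o, y] len 2
[o, y, z] len 3
[y, z, o] len 3
[o, z] len 2
Longest all-distinct length: 4.

4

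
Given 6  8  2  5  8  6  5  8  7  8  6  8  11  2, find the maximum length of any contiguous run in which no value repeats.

4

[6] len 1
[6, 8] len 2
[6, 8, 2] len 3
[6, 8, 2, 5] len 4
[2, 5, 8] len 3
[2, 5, 8, 6] len 4
[8, 6, 5] len 3
[6, 5, 8] len 3
[6, 5, 8, 7] len 4
[7, 8] len 2
[7, 8, 6] len 3
[6, 8] len 2
[6, 8, 11] len 3
[6, 8, 11, 2] len 4
Longest all-distinct length: 4.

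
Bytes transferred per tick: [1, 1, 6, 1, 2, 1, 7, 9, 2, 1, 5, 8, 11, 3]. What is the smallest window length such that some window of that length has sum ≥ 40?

add 1: running sum 1 < 40
add 1: running sum 2 < 40
add 6: running sum 8 < 40
add 1: running sum 9 < 40
add 2: running sum 11 < 40
add 1: running sum 12 < 40
add 7: running sum 19 < 40
add 9: running sum 28 < 40
add 2: running sum 30 < 40
add 1: running sum 31 < 40
add 5: running sum 36 < 40
add 8: shortest ending here [6, 1, 2, 1, 7, 9, 2, 1, 5, 8] sum 42, len 10
add 11: shortest ending here [7, 9, 2, 1, 5, 8, 11] sum 43, len 7
add 3: shortest ending here [7, 9, 2, 1, 5, 8, 11, 3] sum 46, len 8
Shortest qualifying length: 7.

7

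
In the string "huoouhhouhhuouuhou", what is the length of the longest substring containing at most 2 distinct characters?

4

[h] 1 distinct, len 1
[h, u] 2 distinct, len 2
[u, o] 2 distinct, len 2
[u, o, o] 2 distinct, len 3
[u, o, o, u] 2 distinct, len 4
[u, h] 2 distinct, len 2
[u, h, h] 2 distinct, len 3
[h, h, o] 2 distinct, len 3
[o, u] 2 distinct, len 2
[u, h] 2 distinct, len 2
[u, h, h] 2 distinct, len 3
[u, h, h, u] 2 distinct, len 4
[u, o] 2 distinct, len 2
[u, o, u] 2 distinct, len 3
[u, o, u, u] 2 distinct, len 4
[u, u, h] 2 distinct, len 3
[h, o] 2 distinct, len 2
[o, u] 2 distinct, len 2
Longest length with ≤2 distinct: 4.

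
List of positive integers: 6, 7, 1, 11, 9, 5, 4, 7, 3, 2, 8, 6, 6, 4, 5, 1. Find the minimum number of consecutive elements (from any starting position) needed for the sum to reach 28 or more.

add 6: running sum 6 < 28
add 7: running sum 13 < 28
add 1: running sum 14 < 28
add 11: running sum 25 < 28
end 4: [7, 1, 11, 9] sum 28, len 4
end 5: [7, 1, 11, 9, 5] sum 33, len 5
end 6: [11, 9, 5, 4] sum 29, len 4
end 7: [11, 9, 5, 4, 7] sum 36, len 5
end 8: [9, 5, 4, 7, 3] sum 28, len 5
end 9: [9, 5, 4, 7, 3, 2] sum 30, len 6
end 10: [5, 4, 7, 3, 2, 8] sum 29, len 6
end 11: [4, 7, 3, 2, 8, 6] sum 30, len 6
end 12: [7, 3, 2, 8, 6, 6] sum 32, len 6
end 13: [3, 2, 8, 6, 6, 4] sum 29, len 6
end 14: [8, 6, 6, 4, 5] sum 29, len 5
end 15: [8, 6, 6, 4, 5, 1] sum 30, len 6
Shortest qualifying length: 4.

4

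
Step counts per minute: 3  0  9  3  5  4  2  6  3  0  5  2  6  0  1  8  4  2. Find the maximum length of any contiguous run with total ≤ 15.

Extend to the right; shrink from the left whenever the sum exceeds 15:
→ 3: sum 3, len 1
→ 0: sum 3, len 2
→ 9: sum 12, len 3
→ 3: sum 15, len 4
→ 5 (dropped 3, 0, 9): sum 8, len 2
→ 4: sum 12, len 3
→ 2: sum 14, len 4
→ 6 (dropped 3, 5): sum 12, len 3
→ 3: sum 15, len 4
→ 0: sum 15, len 5
→ 5 (dropped 4, 2): sum 14, len 4
→ 2 (dropped 6): sum 10, len 4
→ 6 (dropped 3): sum 13, len 4
→ 0: sum 13, len 5
→ 1: sum 14, len 6
→ 8 (dropped 0, 5, 2): sum 15, len 4
→ 4 (dropped 6): sum 13, len 4
→ 2: sum 15, len 5
Longest length seen: 6.

6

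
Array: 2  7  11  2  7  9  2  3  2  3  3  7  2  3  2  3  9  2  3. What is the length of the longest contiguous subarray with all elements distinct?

add 2: [2] len 1
add 7: [2, 7] len 2
add 11: [2, 7, 11] len 3
add 2 (repeat 2, move left end past it): [7, 11, 2] len 3
add 7 (repeat 7, move left end past it): [11, 2, 7] len 3
add 9: [11, 2, 7, 9] len 4
add 2 (repeat 2, move left end past it): [7, 9, 2] len 3
add 3: [7, 9, 2, 3] len 4
add 2 (repeat 2, move left end past it): [3, 2] len 2
add 3 (repeat 3, move left end past it): [2, 3] len 2
add 3 (repeat 3, move left end past it): [3] len 1
add 7: [3, 7] len 2
add 2: [3, 7, 2] len 3
add 3 (repeat 3, move left end past it): [7, 2, 3] len 3
add 2 (repeat 2, move left end past it): [3, 2] len 2
add 3 (repeat 3, move left end past it): [2, 3] len 2
add 9: [2, 3, 9] len 3
add 2 (repeat 2, move left end past it): [3, 9, 2] len 3
add 3 (repeat 3, move left end past it): [9, 2, 3] len 3
Longest all-distinct length: 4.

4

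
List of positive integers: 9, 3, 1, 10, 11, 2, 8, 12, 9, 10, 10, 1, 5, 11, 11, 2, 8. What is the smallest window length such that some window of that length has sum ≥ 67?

add 9: running sum 9 < 67
add 3: running sum 12 < 67
add 1: running sum 13 < 67
add 10: running sum 23 < 67
add 11: running sum 34 < 67
add 2: running sum 36 < 67
add 8: running sum 44 < 67
add 12: running sum 56 < 67
add 9: running sum 65 < 67
add 10: shortest ending here [9, 3, 1, 10, 11, 2, 8, 12, 9, 10] sum 75, len 10
add 10: shortest ending here [10, 11, 2, 8, 12, 9, 10, 10] sum 72, len 8
add 1: shortest ending here [10, 11, 2, 8, 12, 9, 10, 10, 1] sum 73, len 9
add 5: shortest ending here [11, 2, 8, 12, 9, 10, 10, 1, 5] sum 68, len 9
add 11: shortest ending here [2, 8, 12, 9, 10, 10, 1, 5, 11] sum 68, len 9
add 11: shortest ending here [12, 9, 10, 10, 1, 5, 11, 11] sum 69, len 8
add 2: shortest ending here [12, 9, 10, 10, 1, 5, 11, 11, 2] sum 71, len 9
add 8: shortest ending here [9, 10, 10, 1, 5, 11, 11, 2, 8] sum 67, len 9
Shortest qualifying length: 8.

8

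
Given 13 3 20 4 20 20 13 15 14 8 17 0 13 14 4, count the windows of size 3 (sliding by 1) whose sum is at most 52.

(13, 3, 20) → sum 36  ≤ 52 ✓
(3, 20, 4) → sum 27  ≤ 52 ✓
(20, 4, 20) → sum 44  ≤ 52 ✓
(4, 20, 20) → sum 44  ≤ 52 ✓
(20, 20, 13) → sum 53
(20, 13, 15) → sum 48  ≤ 52 ✓
(13, 15, 14) → sum 42  ≤ 52 ✓
(15, 14, 8) → sum 37  ≤ 52 ✓
(14, 8, 17) → sum 39  ≤ 52 ✓
(8, 17, 0) → sum 25  ≤ 52 ✓
(17, 0, 13) → sum 30  ≤ 52 ✓
(0, 13, 14) → sum 27  ≤ 52 ✓
(13, 14, 4) → sum 31  ≤ 52 ✓
12 windows satisfy the condition.

12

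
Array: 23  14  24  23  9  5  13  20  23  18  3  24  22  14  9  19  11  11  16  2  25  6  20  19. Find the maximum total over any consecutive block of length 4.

84

(23, 14, 24, 23) → sum 84
(14, 24, 23, 9) → sum 70
(24, 23, 9, 5) → sum 61
(23, 9, 5, 13) → sum 50
(9, 5, 13, 20) → sum 47
(5, 13, 20, 23) → sum 61
(13, 20, 23, 18) → sum 74
(20, 23, 18, 3) → sum 64
(23, 18, 3, 24) → sum 68
(18, 3, 24, 22) → sum 67
(3, 24, 22, 14) → sum 63
(24, 22, 14, 9) → sum 69
(22, 14, 9, 19) → sum 64
(14, 9, 19, 11) → sum 53
(9, 19, 11, 11) → sum 50
(19, 11, 11, 16) → sum 57
(11, 11, 16, 2) → sum 40
(11, 16, 2, 25) → sum 54
(16, 2, 25, 6) → sum 49
(2, 25, 6, 20) → sum 53
(25, 6, 20, 19) → sum 70
Maximum of these is 84.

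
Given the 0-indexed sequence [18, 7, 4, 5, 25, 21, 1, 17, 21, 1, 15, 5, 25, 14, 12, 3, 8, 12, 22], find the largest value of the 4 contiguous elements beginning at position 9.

Elements at indices 9..12: 1, 15, 5, 25
max(1, 15, 5, 25) = 25

25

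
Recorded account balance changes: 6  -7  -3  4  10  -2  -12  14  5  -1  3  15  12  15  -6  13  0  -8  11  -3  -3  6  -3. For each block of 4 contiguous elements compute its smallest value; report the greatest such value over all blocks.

[6, -7, -3, 4] → min -7
[-7, -3, 4, 10] → min -7
[-3, 4, 10, -2] → min -3
[4, 10, -2, -12] → min -12
[10, -2, -12, 14] → min -12
[-2, -12, 14, 5] → min -12
[-12, 14, 5, -1] → min -12
[14, 5, -1, 3] → min -1
[5, -1, 3, 15] → min -1
[-1, 3, 15, 12] → min -1
[3, 15, 12, 15] → min 3
[15, 12, 15, -6] → min -6
[12, 15, -6, 13] → min -6
[15, -6, 13, 0] → min -6
[-6, 13, 0, -8] → min -8
[13, 0, -8, 11] → min -8
[0, -8, 11, -3] → min -8
[-8, 11, -3, -3] → min -8
[11, -3, -3, 6] → min -3
[-3, -3, 6, -3] → min -3
Greatest of these is 3.

3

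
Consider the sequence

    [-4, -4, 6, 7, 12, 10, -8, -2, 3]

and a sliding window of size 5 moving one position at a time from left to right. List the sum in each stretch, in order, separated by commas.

17, 31, 27, 19, 15

-4 -4 6 7 12 → sum 17
-4 6 7 12 10 → sum 31
6 7 12 10 -8 → sum 27
7 12 10 -8 -2 → sum 19
12 10 -8 -2 3 → sum 15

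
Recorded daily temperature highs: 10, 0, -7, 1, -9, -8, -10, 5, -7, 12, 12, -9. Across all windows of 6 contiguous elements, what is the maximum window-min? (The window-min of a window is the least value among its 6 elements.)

-9

10 0 -7 1 -9 -8 → min -9
0 -7 1 -9 -8 -10 → min -10
-7 1 -9 -8 -10 5 → min -10
1 -9 -8 -10 5 -7 → min -10
-9 -8 -10 5 -7 12 → min -10
-8 -10 5 -7 12 12 → min -10
-10 5 -7 12 12 -9 → min -10
Maximum of these is -9.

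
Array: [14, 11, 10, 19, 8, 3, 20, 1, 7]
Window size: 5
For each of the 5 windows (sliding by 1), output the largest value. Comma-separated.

14 11 10 19 8 → max 19
11 10 19 8 3 → max 19
10 19 8 3 20 → max 20
19 8 3 20 1 → max 20
8 3 20 1 7 → max 20

19, 19, 20, 20, 20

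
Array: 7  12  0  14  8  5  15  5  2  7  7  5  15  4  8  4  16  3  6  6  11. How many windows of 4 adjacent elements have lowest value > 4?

3

[7, 12, 0, 14] → min 0
[12, 0, 14, 8] → min 0
[0, 14, 8, 5] → min 0
[14, 8, 5, 15] → min 5  > 4 ✓
[8, 5, 15, 5] → min 5  > 4 ✓
[5, 15, 5, 2] → min 2
[15, 5, 2, 7] → min 2
[5, 2, 7, 7] → min 2
[2, 7, 7, 5] → min 2
[7, 7, 5, 15] → min 5  > 4 ✓
[7, 5, 15, 4] → min 4
[5, 15, 4, 8] → min 4
[15, 4, 8, 4] → min 4
[4, 8, 4, 16] → min 4
[8, 4, 16, 3] → min 3
[4, 16, 3, 6] → min 3
[16, 3, 6, 6] → min 3
[3, 6, 6, 11] → min 3
3 windows satisfy the condition.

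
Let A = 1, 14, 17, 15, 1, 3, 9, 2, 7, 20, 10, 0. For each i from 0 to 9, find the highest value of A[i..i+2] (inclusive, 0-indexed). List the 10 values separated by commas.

Sliding a size-3 window across the 12 values:
[1, 14, 17] → max 17
[14, 17, 15] → max 17
[17, 15, 1] → max 17
[15, 1, 3] → max 15
[1, 3, 9] → max 9
[3, 9, 2] → max 9
[9, 2, 7] → max 9
[2, 7, 20] → max 20
[7, 20, 10] → max 20
[20, 10, 0] → max 20

17, 17, 17, 15, 9, 9, 9, 20, 20, 20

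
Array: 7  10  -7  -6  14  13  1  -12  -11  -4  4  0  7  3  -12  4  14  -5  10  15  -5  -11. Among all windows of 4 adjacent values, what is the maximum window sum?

Window sums for each of the 19 positions:
[7, 10, -7, -6] → sum 4
[10, -7, -6, 14] → sum 11
[-7, -6, 14, 13] → sum 14
[-6, 14, 13, 1] → sum 22
[14, 13, 1, -12] → sum 16
[13, 1, -12, -11] → sum -9
[1, -12, -11, -4] → sum -26
[-12, -11, -4, 4] → sum -23
[-11, -4, 4, 0] → sum -11
[-4, 4, 0, 7] → sum 7
[4, 0, 7, 3] → sum 14
[0, 7, 3, -12] → sum -2
[7, 3, -12, 4] → sum 2
[3, -12, 4, 14] → sum 9
[-12, 4, 14, -5] → sum 1
[4, 14, -5, 10] → sum 23
[14, -5, 10, 15] → sum 34
[-5, 10, 15, -5] → sum 15
[10, 15, -5, -11] → sum 9
Maximum of these is 34.

34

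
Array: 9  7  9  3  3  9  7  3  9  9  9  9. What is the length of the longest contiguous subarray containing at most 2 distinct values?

5

[9] 1 distinct, len 1
[9, 7] 2 distinct, len 2
[9, 7, 9] 2 distinct, len 3
[9, 3] 2 distinct, len 2
[9, 3, 3] 2 distinct, len 3
[9, 3, 3, 9] 2 distinct, len 4
[9, 7] 2 distinct, len 2
[7, 3] 2 distinct, len 2
[3, 9] 2 distinct, len 2
[3, 9, 9] 2 distinct, len 3
[3, 9, 9, 9] 2 distinct, len 4
[3, 9, 9, 9, 9] 2 distinct, len 5
Longest length with ≤2 distinct: 5.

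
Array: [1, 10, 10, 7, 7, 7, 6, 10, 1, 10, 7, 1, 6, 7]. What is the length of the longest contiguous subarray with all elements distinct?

[1] len 1
[1, 10] len 2
[10] len 1
[10, 7] len 2
[7] len 1
[7] len 1
[7, 6] len 2
[7, 6, 10] len 3
[7, 6, 10, 1] len 4
[1, 10] len 2
[1, 10, 7] len 3
[10, 7, 1] len 3
[10, 7, 1, 6] len 4
[1, 6, 7] len 3
Longest all-distinct length: 4.

4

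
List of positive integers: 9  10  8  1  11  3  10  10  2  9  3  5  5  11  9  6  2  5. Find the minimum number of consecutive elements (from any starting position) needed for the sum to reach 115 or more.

18

Extend right; whenever the sum reaches 115, record the length and shrink from the left:
add 9: running sum 9 < 115
add 10: running sum 19 < 115
add 8: running sum 27 < 115
add 1: running sum 28 < 115
add 11: running sum 39 < 115
add 3: running sum 42 < 115
add 10: running sum 52 < 115
add 10: running sum 62 < 115
add 2: running sum 64 < 115
add 9: running sum 73 < 115
add 3: running sum 76 < 115
add 5: running sum 81 < 115
add 5: running sum 86 < 115
add 11: running sum 97 < 115
add 9: running sum 106 < 115
add 6: running sum 112 < 115
add 2: running sum 114 < 115
add 5: shortest ending here [9, 10, 8, 1, 11, 3, 10, 10, 2, 9, 3, 5, 5, 11, 9, 6, 2, 5] sum 119, len 18
Shortest qualifying length: 18.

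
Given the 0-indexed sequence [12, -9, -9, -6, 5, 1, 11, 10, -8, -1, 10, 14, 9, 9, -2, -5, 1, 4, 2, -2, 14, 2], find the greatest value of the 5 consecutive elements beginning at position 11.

14

Elements at indices 11..15: 14, 9, 9, -2, -5
max(14, 9, 9, -2, -5) = 14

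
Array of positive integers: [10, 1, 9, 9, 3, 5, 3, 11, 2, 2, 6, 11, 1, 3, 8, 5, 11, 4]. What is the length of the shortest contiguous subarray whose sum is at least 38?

6

add 10: running sum 10 < 38
add 1: running sum 11 < 38
add 9: running sum 20 < 38
add 9: running sum 29 < 38
add 3: running sum 32 < 38
add 5: running sum 37 < 38
end 6: [10, 1, 9, 9, 3, 5, 3] sum 40, len 7
end 7: [9, 9, 3, 5, 3, 11] sum 40, len 6
end 8: [9, 9, 3, 5, 3, 11, 2] sum 42, len 7
end 9: [9, 9, 3, 5, 3, 11, 2, 2] sum 44, len 8
end 10: [9, 3, 5, 3, 11, 2, 2, 6] sum 41, len 8
end 11: [5, 3, 11, 2, 2, 6, 11] sum 40, len 7
end 12: [5, 3, 11, 2, 2, 6, 11, 1] sum 41, len 8
end 13: [3, 11, 2, 2, 6, 11, 1, 3] sum 39, len 8
end 14: [11, 2, 2, 6, 11, 1, 3, 8] sum 44, len 8
end 15: [2, 2, 6, 11, 1, 3, 8, 5] sum 38, len 8
end 16: [11, 1, 3, 8, 5, 11] sum 39, len 6
end 17: [11, 1, 3, 8, 5, 11, 4] sum 43, len 7
Shortest qualifying length: 6.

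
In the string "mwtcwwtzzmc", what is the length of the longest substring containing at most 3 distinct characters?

[m] 1 distinct, len 1
[m, w] 2 distinct, len 2
[m, w, t] 3 distinct, len 3
[w, t, c] 3 distinct, len 3
[w, t, c, w] 3 distinct, len 4
[w, t, c, w, w] 3 distinct, len 5
[w, t, c, w, w, t] 3 distinct, len 6
[w, w, t, z] 3 distinct, len 4
[w, w, t, z, z] 3 distinct, len 5
[t, z, z, m] 3 distinct, len 4
[z, z, m, c] 3 distinct, len 4
Longest length with ≤3 distinct: 6.

6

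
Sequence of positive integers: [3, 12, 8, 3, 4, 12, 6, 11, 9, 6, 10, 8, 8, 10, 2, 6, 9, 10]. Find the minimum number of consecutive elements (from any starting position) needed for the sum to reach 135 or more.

18

Extend right; whenever the sum reaches 135, record the length and shrink from the left:
add 3: running sum 3 < 135
add 12: running sum 15 < 135
add 8: running sum 23 < 135
add 3: running sum 26 < 135
add 4: running sum 30 < 135
add 12: running sum 42 < 135
add 6: running sum 48 < 135
add 11: running sum 59 < 135
add 9: running sum 68 < 135
add 6: running sum 74 < 135
add 10: running sum 84 < 135
add 8: running sum 92 < 135
add 8: running sum 100 < 135
add 10: running sum 110 < 135
add 2: running sum 112 < 135
add 6: running sum 118 < 135
add 9: running sum 127 < 135
end 17: [3, 12, 8, 3, 4, 12, 6, 11, 9, 6, 10, 8, 8, 10, 2, 6, 9, 10] sum 137, len 18
Shortest qualifying length: 18.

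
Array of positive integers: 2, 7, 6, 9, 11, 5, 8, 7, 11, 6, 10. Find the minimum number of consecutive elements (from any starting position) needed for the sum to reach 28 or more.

4

add 2: running sum 2 < 28
add 7: running sum 9 < 28
add 6: running sum 15 < 28
add 9: running sum 24 < 28
end 4: [7, 6, 9, 11] sum 33, len 4
end 5: [6, 9, 11, 5] sum 31, len 4
end 6: [9, 11, 5, 8] sum 33, len 4
end 7: [11, 5, 8, 7] sum 31, len 4
end 8: [5, 8, 7, 11] sum 31, len 4
end 9: [8, 7, 11, 6] sum 32, len 4
end 10: [7, 11, 6, 10] sum 34, len 4
Shortest qualifying length: 4.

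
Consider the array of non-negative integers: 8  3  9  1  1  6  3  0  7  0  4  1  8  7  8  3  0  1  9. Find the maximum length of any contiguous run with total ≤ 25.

→ 8: sum 8, len 1
→ 3: sum 11, len 2
→ 9: sum 20, len 3
→ 1: sum 21, len 4
→ 1: sum 22, len 5
→ 6 (dropped 8): sum 20, len 5
→ 3: sum 23, len 6
→ 0: sum 23, len 7
→ 7 (dropped 3, 9): sum 18, len 6
→ 0: sum 18, len 7
→ 4: sum 22, len 8
→ 1: sum 23, len 9
→ 8 (dropped 1, 1, 6): sum 23, len 7
→ 7 (dropped 3, 0, 7): sum 20, len 5
→ 8 (dropped 0, 4): sum 24, len 4
→ 3 (dropped 1, 8): sum 18, len 3
→ 0: sum 18, len 4
→ 1: sum 19, len 5
→ 9 (dropped 7): sum 21, len 5
Longest length seen: 9.

9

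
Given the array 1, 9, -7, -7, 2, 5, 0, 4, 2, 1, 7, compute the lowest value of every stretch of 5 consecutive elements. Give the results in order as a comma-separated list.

Sliding a size-5 window across the 11 values:
(1, 9, -7, -7, 2) → min -7
(9, -7, -7, 2, 5) → min -7
(-7, -7, 2, 5, 0) → min -7
(-7, 2, 5, 0, 4) → min -7
(2, 5, 0, 4, 2) → min 0
(5, 0, 4, 2, 1) → min 0
(0, 4, 2, 1, 7) → min 0

-7, -7, -7, -7, 0, 0, 0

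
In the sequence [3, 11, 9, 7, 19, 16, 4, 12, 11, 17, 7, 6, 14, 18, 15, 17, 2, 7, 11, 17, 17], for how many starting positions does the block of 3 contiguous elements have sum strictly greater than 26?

16

(3, 11, 9) → sum 23
(11, 9, 7) → sum 27  > 26 ✓
(9, 7, 19) → sum 35  > 26 ✓
(7, 19, 16) → sum 42  > 26 ✓
(19, 16, 4) → sum 39  > 26 ✓
(16, 4, 12) → sum 32  > 26 ✓
(4, 12, 11) → sum 27  > 26 ✓
(12, 11, 17) → sum 40  > 26 ✓
(11, 17, 7) → sum 35  > 26 ✓
(17, 7, 6) → sum 30  > 26 ✓
(7, 6, 14) → sum 27  > 26 ✓
(6, 14, 18) → sum 38  > 26 ✓
(14, 18, 15) → sum 47  > 26 ✓
(18, 15, 17) → sum 50  > 26 ✓
(15, 17, 2) → sum 34  > 26 ✓
(17, 2, 7) → sum 26
(2, 7, 11) → sum 20
(7, 11, 17) → sum 35  > 26 ✓
(11, 17, 17) → sum 45  > 26 ✓
16 windows satisfy the condition.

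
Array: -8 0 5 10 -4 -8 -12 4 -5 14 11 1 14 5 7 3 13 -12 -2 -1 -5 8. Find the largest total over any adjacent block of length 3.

26

Each size-3 window and its sum:
-8 0 5 → sum -3
0 5 10 → sum 15
5 10 -4 → sum 11
10 -4 -8 → sum -2
-4 -8 -12 → sum -24
-8 -12 4 → sum -16
-12 4 -5 → sum -13
4 -5 14 → sum 13
-5 14 11 → sum 20
14 11 1 → sum 26
11 1 14 → sum 26
1 14 5 → sum 20
14 5 7 → sum 26
5 7 3 → sum 15
7 3 13 → sum 23
3 13 -12 → sum 4
13 -12 -2 → sum -1
-12 -2 -1 → sum -15
-2 -1 -5 → sum -8
-1 -5 8 → sum 2
Largest of these is 26.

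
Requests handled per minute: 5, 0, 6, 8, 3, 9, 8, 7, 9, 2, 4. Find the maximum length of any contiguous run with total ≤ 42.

7

→ 5: sum 5, len 1
→ 0: sum 5, len 2
→ 6: sum 11, len 3
→ 8: sum 19, len 4
→ 3: sum 22, len 5
→ 9: sum 31, len 6
→ 8: sum 39, len 7
→ 7 (dropped 5): sum 41, len 7
→ 9 (dropped 0, 6, 8): sum 36, len 5
→ 2: sum 38, len 6
→ 4: sum 42, len 7
Longest length seen: 7.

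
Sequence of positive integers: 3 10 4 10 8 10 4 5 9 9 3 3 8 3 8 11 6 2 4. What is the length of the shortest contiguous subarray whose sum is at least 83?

add 3: running sum 3 < 83
add 10: running sum 13 < 83
add 4: running sum 17 < 83
add 10: running sum 27 < 83
add 8: running sum 35 < 83
add 10: running sum 45 < 83
add 4: running sum 49 < 83
add 5: running sum 54 < 83
add 9: running sum 63 < 83
add 9: running sum 72 < 83
add 3: running sum 75 < 83
add 3: running sum 78 < 83
add 8: shortest ending here [10, 4, 10, 8, 10, 4, 5, 9, 9, 3, 3, 8] sum 83, len 12
add 3: shortest ending here [10, 4, 10, 8, 10, 4, 5, 9, 9, 3, 3, 8, 3] sum 86, len 13
add 8: shortest ending here [4, 10, 8, 10, 4, 5, 9, 9, 3, 3, 8, 3, 8] sum 84, len 13
add 11: shortest ending here [10, 8, 10, 4, 5, 9, 9, 3, 3, 8, 3, 8, 11] sum 91, len 13
add 6: shortest ending here [8, 10, 4, 5, 9, 9, 3, 3, 8, 3, 8, 11, 6] sum 87, len 13
add 2: shortest ending here [8, 10, 4, 5, 9, 9, 3, 3, 8, 3, 8, 11, 6, 2] sum 89, len 14
add 4: shortest ending here [10, 4, 5, 9, 9, 3, 3, 8, 3, 8, 11, 6, 2, 4] sum 85, len 14
Shortest qualifying length: 12.

12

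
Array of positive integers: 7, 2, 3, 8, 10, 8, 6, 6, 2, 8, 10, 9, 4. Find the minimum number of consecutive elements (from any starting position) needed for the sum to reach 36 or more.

5

add 7: running sum 7 < 36
add 2: running sum 9 < 36
add 3: running sum 12 < 36
add 8: running sum 20 < 36
add 10: running sum 30 < 36
add 8: shortest ending here [7, 2, 3, 8, 10, 8] sum 38, len 6
add 6: shortest ending here [2, 3, 8, 10, 8, 6] sum 37, len 6
add 6: shortest ending here [8, 10, 8, 6, 6] sum 38, len 5
add 2: shortest ending here [8, 10, 8, 6, 6, 2] sum 40, len 6
add 8: shortest ending here [10, 8, 6, 6, 2, 8] sum 40, len 6
add 10: shortest ending here [8, 6, 6, 2, 8, 10] sum 40, len 6
add 9: shortest ending here [6, 6, 2, 8, 10, 9] sum 41, len 6
add 4: shortest ending here [6, 2, 8, 10, 9, 4] sum 39, len 6
Shortest qualifying length: 5.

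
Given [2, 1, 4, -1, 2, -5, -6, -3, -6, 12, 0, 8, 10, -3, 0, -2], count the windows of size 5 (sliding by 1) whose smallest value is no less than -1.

1

2 1 4 -1 2 → min -1  ≥ -1 ✓
1 4 -1 2 -5 → min -5
4 -1 2 -5 -6 → min -6
-1 2 -5 -6 -3 → min -6
2 -5 -6 -3 -6 → min -6
-5 -6 -3 -6 12 → min -6
-6 -3 -6 12 0 → min -6
-3 -6 12 0 8 → min -6
-6 12 0 8 10 → min -6
12 0 8 10 -3 → min -3
0 8 10 -3 0 → min -3
8 10 -3 0 -2 → min -3
1 window satisfy the condition.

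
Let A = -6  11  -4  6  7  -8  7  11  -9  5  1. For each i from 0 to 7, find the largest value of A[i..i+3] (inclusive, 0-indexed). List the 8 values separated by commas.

-6 11 -4 6 → max 11
11 -4 6 7 → max 11
-4 6 7 -8 → max 7
6 7 -8 7 → max 7
7 -8 7 11 → max 11
-8 7 11 -9 → max 11
7 11 -9 5 → max 11
11 -9 5 1 → max 11

11, 11, 7, 7, 11, 11, 11, 11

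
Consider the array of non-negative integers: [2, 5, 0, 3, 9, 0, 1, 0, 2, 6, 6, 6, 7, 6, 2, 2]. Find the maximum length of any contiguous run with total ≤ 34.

Extend to the right; shrink from the left whenever the sum exceeds 34:
→ 2: sum 2, len 1
→ 5: sum 7, len 2
→ 0: sum 7, len 3
→ 3: sum 10, len 4
→ 9: sum 19, len 5
→ 0: sum 19, len 6
→ 1: sum 20, len 7
→ 0: sum 20, len 8
→ 2: sum 22, len 9
→ 6: sum 28, len 10
→ 6: sum 34, len 11
→ 6 (dropped 2, 5): sum 33, len 10
→ 7 (dropped 0, 3, 9): sum 28, len 8
→ 6: sum 34, len 9
→ 2 (dropped 0, 1, 0, 2): sum 33, len 6
→ 2 (dropped 6): sum 29, len 6
Longest length seen: 11.

11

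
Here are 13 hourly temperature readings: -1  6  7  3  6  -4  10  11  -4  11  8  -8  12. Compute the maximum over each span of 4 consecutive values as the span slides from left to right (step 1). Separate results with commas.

-1 6 7 3 → max 7
6 7 3 6 → max 7
7 3 6 -4 → max 7
3 6 -4 10 → max 10
6 -4 10 11 → max 11
-4 10 11 -4 → max 11
10 11 -4 11 → max 11
11 -4 11 8 → max 11
-4 11 8 -8 → max 11
11 8 -8 12 → max 12

7, 7, 7, 10, 11, 11, 11, 11, 11, 12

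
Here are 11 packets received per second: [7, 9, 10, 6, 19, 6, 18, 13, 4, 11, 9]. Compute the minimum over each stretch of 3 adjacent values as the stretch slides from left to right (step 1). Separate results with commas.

7, 6, 6, 6, 6, 6, 4, 4, 4

[7, 9, 10] → min 7
[9, 10, 6] → min 6
[10, 6, 19] → min 6
[6, 19, 6] → min 6
[19, 6, 18] → min 6
[6, 18, 13] → min 6
[18, 13, 4] → min 4
[13, 4, 11] → min 4
[4, 11, 9] → min 4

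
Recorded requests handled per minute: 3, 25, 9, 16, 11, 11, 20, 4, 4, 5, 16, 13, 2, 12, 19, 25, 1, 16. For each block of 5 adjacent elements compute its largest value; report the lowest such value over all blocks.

16

(3, 25, 9, 16, 11) → max 25
(25, 9, 16, 11, 11) → max 25
(9, 16, 11, 11, 20) → max 20
(16, 11, 11, 20, 4) → max 20
(11, 11, 20, 4, 4) → max 20
(11, 20, 4, 4, 5) → max 20
(20, 4, 4, 5, 16) → max 20
(4, 4, 5, 16, 13) → max 16
(4, 5, 16, 13, 2) → max 16
(5, 16, 13, 2, 12) → max 16
(16, 13, 2, 12, 19) → max 19
(13, 2, 12, 19, 25) → max 25
(2, 12, 19, 25, 1) → max 25
(12, 19, 25, 1, 16) → max 25
Lowest of these is 16.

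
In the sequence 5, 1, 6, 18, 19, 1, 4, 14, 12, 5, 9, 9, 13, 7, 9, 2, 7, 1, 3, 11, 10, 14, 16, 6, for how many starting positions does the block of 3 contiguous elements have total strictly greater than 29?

[5, 1, 6] → sum 12
[1, 6, 18] → sum 25
[6, 18, 19] → sum 43  > 29 ✓
[18, 19, 1] → sum 38  > 29 ✓
[19, 1, 4] → sum 24
[1, 4, 14] → sum 19
[4, 14, 12] → sum 30  > 29 ✓
[14, 12, 5] → sum 31  > 29 ✓
[12, 5, 9] → sum 26
[5, 9, 9] → sum 23
[9, 9, 13] → sum 31  > 29 ✓
[9, 13, 7] → sum 29
[13, 7, 9] → sum 29
[7, 9, 2] → sum 18
[9, 2, 7] → sum 18
[2, 7, 1] → sum 10
[7, 1, 3] → sum 11
[1, 3, 11] → sum 15
[3, 11, 10] → sum 24
[11, 10, 14] → sum 35  > 29 ✓
[10, 14, 16] → sum 40  > 29 ✓
[14, 16, 6] → sum 36  > 29 ✓
8 windows satisfy the condition.

8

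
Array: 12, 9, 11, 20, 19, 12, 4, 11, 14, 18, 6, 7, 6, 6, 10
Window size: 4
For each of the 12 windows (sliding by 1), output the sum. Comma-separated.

52, 59, 62, 55, 46, 41, 47, 49, 45, 37, 25, 29

Sliding a size-4 window across the 15 values:
[12, 9, 11, 20] → sum 52
[9, 11, 20, 19] → sum 59
[11, 20, 19, 12] → sum 62
[20, 19, 12, 4] → sum 55
[19, 12, 4, 11] → sum 46
[12, 4, 11, 14] → sum 41
[4, 11, 14, 18] → sum 47
[11, 14, 18, 6] → sum 49
[14, 18, 6, 7] → sum 45
[18, 6, 7, 6] → sum 37
[6, 7, 6, 6] → sum 25
[7, 6, 6, 10] → sum 29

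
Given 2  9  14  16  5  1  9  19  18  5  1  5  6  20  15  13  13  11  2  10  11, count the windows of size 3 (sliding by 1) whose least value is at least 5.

(2, 9, 14) → min 2
(9, 14, 16) → min 9  ≥ 5 ✓
(14, 16, 5) → min 5  ≥ 5 ✓
(16, 5, 1) → min 1
(5, 1, 9) → min 1
(1, 9, 19) → min 1
(9, 19, 18) → min 9  ≥ 5 ✓
(19, 18, 5) → min 5  ≥ 5 ✓
(18, 5, 1) → min 1
(5, 1, 5) → min 1
(1, 5, 6) → min 1
(5, 6, 20) → min 5  ≥ 5 ✓
(6, 20, 15) → min 6  ≥ 5 ✓
(20, 15, 13) → min 13  ≥ 5 ✓
(15, 13, 13) → min 13  ≥ 5 ✓
(13, 13, 11) → min 11  ≥ 5 ✓
(13, 11, 2) → min 2
(11, 2, 10) → min 2
(2, 10, 11) → min 2
9 windows satisfy the condition.

9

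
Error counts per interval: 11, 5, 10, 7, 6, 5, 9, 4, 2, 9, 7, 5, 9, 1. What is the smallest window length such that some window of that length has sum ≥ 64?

add 11: running sum 11 < 64
add 5: running sum 16 < 64
add 10: running sum 26 < 64
add 7: running sum 33 < 64
add 6: running sum 39 < 64
add 5: running sum 44 < 64
add 9: running sum 53 < 64
add 4: running sum 57 < 64
add 2: running sum 59 < 64
end 9: [11, 5, 10, 7, 6, 5, 9, 4, 2, 9] sum 68, len 10
end 10: [5, 10, 7, 6, 5, 9, 4, 2, 9, 7] sum 64, len 10
end 11: [10, 7, 6, 5, 9, 4, 2, 9, 7, 5] sum 64, len 10
end 12: [10, 7, 6, 5, 9, 4, 2, 9, 7, 5, 9] sum 73, len 11
end 13: [7, 6, 5, 9, 4, 2, 9, 7, 5, 9, 1] sum 64, len 11
Shortest qualifying length: 10.

10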